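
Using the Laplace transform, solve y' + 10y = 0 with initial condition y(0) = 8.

L{y'} + 10L{y} = 0. sY - 8 + 10Y = 0. Y(s+10) = 8. Y = 8/(s+10)

Final answer: y(t) = 8e^(-10t)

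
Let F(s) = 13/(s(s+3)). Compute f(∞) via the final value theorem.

f(∞) = lim_{s→0} s·13/(s(s+3)) = lim_{s→0} 13/(s+3) = 13/3 = 13/3

Final answer: 13/3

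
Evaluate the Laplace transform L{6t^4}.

L{6t^4} = 6 · L{t^4} = 6 · 24/s^5 = 144/s^5

Final answer: 144/s^5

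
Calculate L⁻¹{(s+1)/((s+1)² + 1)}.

Using frequency shift: L⁻¹{(s-a)/((s-a)² + b²)} = e^(at)cos(bt). Here a=-1, b=1

Final answer: e^(-t)·cos(t)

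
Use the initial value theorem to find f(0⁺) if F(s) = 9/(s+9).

f(0⁺) = lim_{s→∞} s·9/(s+9) = lim_{s→∞} 9s/(s+9) = 9

Final answer: 9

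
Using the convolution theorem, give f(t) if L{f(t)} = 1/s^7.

1/s^7 = (1/s)·(1/s^6) = L{1}·L{t^5/120}. By convolution, f(t) = 1*t^5/120 = ∫₀ᵗ 1·τ^5/120 dτ = t^6/720

Final answer: t^6/720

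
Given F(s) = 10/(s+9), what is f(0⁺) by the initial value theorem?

f(0⁺) = lim_{s→∞} s·10/(s+9) = lim_{s→∞} 10s/(s+9) = 10

Final answer: 10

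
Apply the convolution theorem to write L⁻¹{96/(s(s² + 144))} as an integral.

96/(s(s² + 144)) = (1/s)·(96/(s² + 144)) = L{1}·L{8·sin(12t)}. So f(t) = 1*(8·sin(12t)) = ∫₀ᵗ 8·sin(12τ) dτ

Final answer: ∫₀ᵗ 8·sin(12τ) dτ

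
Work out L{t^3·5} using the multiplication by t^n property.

L{5} = 5/s. d^1/ds^1[1/s] = -1/s². d^2/ds^2[1/s] = 2/s^3. d^3/ds^3[1/s] = -6/s^4. So L{t^3} = (-1)^{3}·-6/s^4 = 6/s^4. Then L{t^3·5} = 5·6/s^4 = 30/s^4

Final answer: 30/s^4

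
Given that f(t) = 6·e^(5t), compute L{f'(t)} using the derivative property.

f(0) = 6, F(s) = 6/(s-5). L{f'(t)} = s·F(s) - f(0) = 6s/(s-5) - 6 = (6s - 6(s-5))/(s-5) = 30/(s-5)

Final answer: 30/(s-5)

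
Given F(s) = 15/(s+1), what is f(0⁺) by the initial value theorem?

f(0⁺) = lim_{s→∞} s·15/(s+1) = lim_{s→∞} 15s/(s+1) = 15

Final answer: 15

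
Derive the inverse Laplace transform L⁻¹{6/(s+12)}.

L⁻¹{1/(s-a)} = e^(at), so L⁻¹{1/(s+12)} = e^(-12t), and L⁻¹{6/(s+12)} = 6·e^(-12t)

Final answer: 6·e^(-12t)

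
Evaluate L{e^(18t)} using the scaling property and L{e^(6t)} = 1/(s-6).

Using L{f(at)} = (1/a)F(s/a) with a=3 and f(t) = e^(6t): L{e^(18t)} = (1/3) · 1/((s/3)-6) = (1/3) · 3/(s-18) = 1/(s-18)

Final answer: 1/(s-18)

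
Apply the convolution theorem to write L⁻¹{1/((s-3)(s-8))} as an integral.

1/((s-3)(s-8)) = (1/(s-3))·(1/(s-8)) = L{e^(3t)}·L{e^(8t)}. So f(t) = e^(3t)*e^(8t) = ∫₀ᵗ e^(3τ)·e^(8(t-τ)) dτ

Final answer: ∫₀ᵗ e^(3τ)·e^(8(t-τ)) dτ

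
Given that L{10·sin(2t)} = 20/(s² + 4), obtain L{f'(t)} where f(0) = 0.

L{f'(t)} = s·F(s) - f(0) = s·20/(s² + 4) - 0 = 20s/(s² + 4)

Final answer: 20s/(s² + 4)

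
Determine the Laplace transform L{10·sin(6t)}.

L{sin(ωt)} = ω/(s² + ω²), so L{sin(6t)} = 6/(s² + 36). Then L{10·sin(6t)} = 10·6/(s² + 36) = 60/(s² + 36)

Final answer: 60/(s² + 36)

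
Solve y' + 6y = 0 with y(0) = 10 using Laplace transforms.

L{y'} + 6L{y} = 0. sY - 10 + 6Y = 0. Y(s+6) = 10. Y = 10/(s+6)

Final answer: y(t) = 10e^(-6t)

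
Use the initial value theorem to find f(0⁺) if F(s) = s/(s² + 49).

f(0⁺) = lim_{s→∞} s·s/(s² + 49) = lim_{s→∞} s²/(s² + 49) = 1

Final answer: 1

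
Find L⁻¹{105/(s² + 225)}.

This is the form c·a/(s² + a²) with a = 15, c = 7. L⁻¹ = 7·sin(15t)

Final answer: 7·sin(15t)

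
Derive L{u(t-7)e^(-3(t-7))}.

u(t-a)f(t-a) with f(t)=e^(-3t). L{e^(-3t)} = 1/(s+3). By time shift: e^(-7s)/(s+3)

Final answer: e^(-7s)/(s+3)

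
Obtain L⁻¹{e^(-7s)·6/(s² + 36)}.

L⁻¹{6/(s² + 36)} = sin(6t). By the time shift theorem, L⁻¹{e^(-as)F(s)} = u(t-a)f(t-a) with a=7, so L⁻¹{e^(-7s)·6/(s² + 36)} = u(t-7)·sin(6(t-7))

Final answer: u(t-7)·sin(6(t-7))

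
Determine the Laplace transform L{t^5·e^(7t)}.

L{t^n·e^(at)} = n!/(s-a)^(n+1), so L{t^5·e^(7t)} = 120/(s-7)^6

Final answer: 120/(s-7)^6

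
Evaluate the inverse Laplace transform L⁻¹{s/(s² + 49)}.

L⁻¹{s/(s² + 49)} = cos(7t)

Final answer: cos(7t)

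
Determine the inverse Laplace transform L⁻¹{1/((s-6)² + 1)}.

Using frequency shift, L⁻¹{1/((s-6)² + 1)} = e^(6t)·sin(t)

Final answer: e^(6t)·sin(t)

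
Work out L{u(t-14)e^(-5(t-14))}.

u(t-a)f(t-a) with f(t)=e^(-5t). L{e^(-5t)} = 1/(s+5). By time shift: e^(-14s)/(s+5)

Final answer: e^(-14s)/(s+5)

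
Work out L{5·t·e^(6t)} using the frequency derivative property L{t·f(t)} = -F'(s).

L{e^(6t)} = 1/(s-6). By frequency derivative: L{t·e^(6t)} = -d/ds[1/(s-6)] = -(-1)/(s-6)² = 1/(s-6)². Then L{5·t·e^(6t)} = 5·1/(s-6)² = 5/(s-6)²

Final answer: 5/(s-6)²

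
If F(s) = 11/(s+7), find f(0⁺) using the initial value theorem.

f(0⁺) = lim_{s→∞} s·11/(s+7) = lim_{s→∞} 11s/(s+7) = 11

Final answer: 11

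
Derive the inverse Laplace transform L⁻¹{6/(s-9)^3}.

L⁻¹{n!/(s-a)^(n+1)} = t^n·e^(at) with n=2, a=9. So L⁻¹{2/(s-9)^3} = t^2·e^(9t), and L⁻¹{6/(s-9)^3} = (6/2)·t^2·e^(9t) = 3·t^2·e^(9t)

Final answer: 3·t^2·e^(9t)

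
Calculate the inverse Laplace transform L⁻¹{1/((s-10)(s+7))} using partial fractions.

Decompose: A/(s-10) + B/(s+7). A = 1/17, B = -1/17. f(t) = (e^(10t) - e^(-7t))/17

Final answer: (e^(10t) - e^(-7t))/17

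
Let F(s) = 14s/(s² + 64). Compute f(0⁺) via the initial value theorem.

f(0⁺) = lim_{s→∞} s·14s/(s² + 64) = lim_{s→∞} 14s²/(s² + 64) = 14

Final answer: 14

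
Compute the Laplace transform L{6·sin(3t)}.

L{sin(ωt)} = ω/(s² + ω²), so L{sin(3t)} = 3/(s² + 9). Then L{6·sin(3t)} = 6·3/(s² + 9) = 18/(s² + 9)

Final answer: 18/(s² + 9)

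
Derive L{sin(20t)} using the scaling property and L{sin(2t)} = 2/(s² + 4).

Using L{f(at)} = (1/a)F(s/a) with a=10: L{sin(20t)} = (1/10) · 2/((s/10)² + 4) = (1/10) · 2·100/(s² + 400) = 20/(s² + 400)

Final answer: 20/(s² + 400)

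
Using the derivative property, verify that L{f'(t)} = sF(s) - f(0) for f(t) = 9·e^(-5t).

f'(t) = -45e^(-5t). Direct: L{f'(t)} = -45/(s+5). Property: s·9/(s+5) - 9 = (9s - 9(s+5))/(s+5) = -45/(s+5). ✓

Final answer: -45/(s+5)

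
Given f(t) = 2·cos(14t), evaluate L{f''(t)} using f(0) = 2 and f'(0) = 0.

F(s) = 2s/(s² + 196). L{f''(t)} = s²F(s) - sf(0) - f'(0) = 2s³/(s² + 196) - 2s = (2s³ - 2s(s² + 196))/(s² + 196) = -392s/(s² + 196)

Final answer: -392s/(s² + 196)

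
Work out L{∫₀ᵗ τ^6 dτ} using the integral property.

L{∫₀ᵗ f(τ)dτ} = F(s)/s with f(t) = t^6. F(s) = 720/s^7, so L{∫₀ᵗ τ^6 dτ} = (720/s^7)/s = 720/s^8. (Check: ∫₀ᵗ τ^6 dτ = t^7/7.)

Final answer: 720/s^8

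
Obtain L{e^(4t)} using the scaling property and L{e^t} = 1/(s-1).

Using L{f(at)} = (1/a)F(s/a) with a=4 and f(t) = e^t: L{e^(4t)} = (1/4) · 1/((s/4)-1) = (1/4) · 4/(s-4) = 1/(s-4)

Final answer: 1/(s-4)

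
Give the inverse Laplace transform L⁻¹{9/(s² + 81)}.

L⁻¹{9/(s² + 81)} = sin(9t)

Final answer: sin(9t)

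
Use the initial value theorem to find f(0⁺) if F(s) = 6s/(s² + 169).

f(0⁺) = lim_{s→∞} s·6s/(s² + 169) = lim_{s→∞} 6s²/(s² + 169) = 6

Final answer: 6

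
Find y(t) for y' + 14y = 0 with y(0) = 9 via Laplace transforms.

L{y'} + 14L{y} = 0. sY - 9 + 14Y = 0. Y(s+14) = 9. Y = 9/(s+14)

Final answer: y(t) = 9e^(-14t)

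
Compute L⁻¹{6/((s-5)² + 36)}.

Form: b/((s-a)² + b²) → e^(at)sin(bt). With a=5, b=6

Final answer: e^(5t)·sin(6t)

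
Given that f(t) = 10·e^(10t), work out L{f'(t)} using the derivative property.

f(0) = 10, F(s) = 10/(s-10). L{f'(t)} = s·F(s) - f(0) = 10s/(s-10) - 10 = (10s - 10(s-10))/(s-10) = 100/(s-10)

Final answer: 100/(s-10)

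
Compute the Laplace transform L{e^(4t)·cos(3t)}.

L{e^(at)·cos(ωt)} = (s-a)/((s-a)² + ω²), so L{e^(4t)·cos(3t)} = (s-4)/((s-4)² + 9)

Final answer: (s-4)/((s-4)² + 9)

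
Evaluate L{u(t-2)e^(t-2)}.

u(t-a)f(t-a) with f(t)=e^t. L{e^t} = 1/(s-1). By time shift: e^(-2s)/(s-1)

Final answer: e^(-2s)/(s-1)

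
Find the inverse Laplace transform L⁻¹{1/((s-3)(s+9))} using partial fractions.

Decompose: A/(s-3) + B/(s+9). A = 1/12, B = -1/12. f(t) = (e^(3t) - e^(-9t))/12

Final answer: (e^(3t) - e^(-9t))/12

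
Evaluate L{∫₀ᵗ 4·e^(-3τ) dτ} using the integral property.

L{∫₀ᵗ f(τ)dτ} = F(s)/s with F(s) = 4/(s+3), so L{∫₀ᵗ 4·e^(-3τ) dτ} = 4/(s(s+3))

Final answer: 4/(s(s+3))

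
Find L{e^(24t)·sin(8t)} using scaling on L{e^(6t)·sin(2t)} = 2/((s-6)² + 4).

Scaling with a=4: L{e^(24t)·sin(8t)} = (1/4) · 2/((s/4-6)² + 4). Simplifying: 8/((s-24)² + 64)

Final answer: 8/((s-24)² + 64)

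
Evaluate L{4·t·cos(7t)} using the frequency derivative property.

L{cos(7t)} = s/(s² + 49). Derivative: d/ds[s/(s² + 49)] = [(s² + 49) - s·2s]/(s² + 49)² = (49 - s²)/(s² + 49)². So L{t·cos(7t)} = -F'(s) = (s² - 49)/(s² + 49)². Then L{4·t·cos(7t)} = 4·(s² - 49)/(s² + 49)²

Final answer: 4·(s² - 49)/(s² + 49)²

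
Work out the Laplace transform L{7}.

L{7} = 7 · L{1} = 7/s

Final answer: 7/s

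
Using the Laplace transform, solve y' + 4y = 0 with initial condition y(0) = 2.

L{y'} + 4L{y} = 0. sY - 2 + 4Y = 0. Y(s+4) = 2. Y = 2/(s+4)

Final answer: y(t) = 2e^(-4t)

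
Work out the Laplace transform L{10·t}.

L{t^n} = n!/s^(n+1), so L{t} = 1/s^2. Then L{10·t} = 10·1/s^2 = 10/s^2

Final answer: 10/s^2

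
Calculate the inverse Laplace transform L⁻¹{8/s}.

L⁻¹{c/s} = c, so L⁻¹{8/s} = 8

Final answer: 8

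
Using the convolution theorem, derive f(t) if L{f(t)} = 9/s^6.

9/s^6 = (9/s)·(1/s^5) = L{9}·L{t^4/24}. By convolution, f(t) = 9*t^4/24 = ∫₀ᵗ 9·τ^4/24 dτ = 9·t^5/120

Final answer: 9·t^5/120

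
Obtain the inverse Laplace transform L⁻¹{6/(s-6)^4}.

L⁻¹{n!/(s-a)^(n+1)} = t^n·e^(at) with n=3, a=6. So L⁻¹{6/(s-6)^4} = t^3·e^(6t)

Final answer: t^3·e^(6t)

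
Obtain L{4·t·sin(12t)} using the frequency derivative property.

L{sin(12t)} = 12/(s² + 144). By L{t·f(t)} = -F'(s): -d/ds[12/(s² + 144)] = -(12)·(-2s)/(s² + 144)² = 24s/(s² + 144)². Then L{4·t·sin(12t)} = 4·24s/(s² + 144)² = 96s/(s² + 144)²

Final answer: 96s/(s² + 144)²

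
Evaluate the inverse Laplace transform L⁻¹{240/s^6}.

L⁻¹{n!/s^(n+1)} = t^n with n=5. So L⁻¹{120/s^6} = t^5, and L⁻¹{240/s^6} = (240/120)·t^5 = 2·t^5

Final answer: 2·t^5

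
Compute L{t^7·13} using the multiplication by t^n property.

L{13} = 13/s. d^1/ds^1[1/s] = -1/s². d^2/ds^2[1/s] = 2/s^3. d^3/ds^3[1/s] = -6/s^4. d^4/ds^4[1/s] = 24/s^5. d^5/ds^5[1/s] = -120/s^6. d^6/ds^6[1/s] = 720/s^7. d^7/ds^7[1/s] = -5040/s^8. So L{t^7} = (-1)^{7}·-5040/s^8 = 5040/s^8. Then L{t^7·13} = 13·5040/s^8 = 65520/s^8

Final answer: 65520/s^8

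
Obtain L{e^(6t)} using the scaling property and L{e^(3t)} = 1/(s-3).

Using L{f(at)} = (1/a)F(s/a) with a=2 and f(t) = e^(3t): L{e^(6t)} = (1/2) · 1/((s/2)-3) = (1/2) · 2/(s-6) = 1/(s-6)

Final answer: 1/(s-6)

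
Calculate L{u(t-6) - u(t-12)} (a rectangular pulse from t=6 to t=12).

L{u(t-a)} = e^(-as)/s. L{u(t-6) - u(t-12)} = (e^(-6s) - e^(-12s))/s

Final answer: (e^(-6s) - e^(-12s))/s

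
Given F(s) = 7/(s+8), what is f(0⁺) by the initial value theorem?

f(0⁺) = lim_{s→∞} s·7/(s+8) = lim_{s→∞} 7s/(s+8) = 7

Final answer: 7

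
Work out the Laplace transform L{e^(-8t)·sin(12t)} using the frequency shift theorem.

Frequency shift: L{e^(at)f(t)} = F(s-a). L{e^(-8t)·sin(12t)} = 12/((s+8)² + 144)

Final answer: 12/((s+8)² + 144)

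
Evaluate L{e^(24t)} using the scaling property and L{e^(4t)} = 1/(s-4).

Using L{f(at)} = (1/a)F(s/a) with a=6 and f(t) = e^(4t): L{e^(24t)} = (1/6) · 1/((s/6)-4) = (1/6) · 6/(s-24) = 1/(s-24)

Final answer: 1/(s-24)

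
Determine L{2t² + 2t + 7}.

L{2t² + 2t + 7} = 2·2/s³ + 2/s² + 7/s = 4/s³ + 2/s² + 7/s

Final answer: 4/s³ + 2/s² + 7/s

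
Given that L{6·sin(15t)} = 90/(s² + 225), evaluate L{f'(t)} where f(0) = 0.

L{f'(t)} = s·F(s) - f(0) = s·90/(s² + 225) - 0 = 90s/(s² + 225)

Final answer: 90s/(s² + 225)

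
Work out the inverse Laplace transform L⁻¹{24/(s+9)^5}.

L⁻¹{n!/(s-a)^(n+1)} = t^n·e^(at), so L⁻¹{24/(s+9)^5} = t^4·e^(-9t)

Final answer: t^4·e^(-9t)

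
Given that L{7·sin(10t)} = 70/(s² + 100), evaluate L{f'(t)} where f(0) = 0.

L{f'(t)} = s·F(s) - f(0) = s·70/(s² + 100) - 0 = 70s/(s² + 100)

Final answer: 70s/(s² + 100)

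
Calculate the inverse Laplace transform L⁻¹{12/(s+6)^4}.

L⁻¹{n!/(s-a)^(n+1)} = t^n·e^(at) with n=3, a=-6. So L⁻¹{6/(s+6)^4} = t^3·e^(-6t), and L⁻¹{12/(s+6)^4} = (12/6)·t^3·e^(-6t) = 2·t^3·e^(-6t)

Final answer: 2·t^3·e^(-6t)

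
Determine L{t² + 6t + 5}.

L{t² + 6t + 5} = 2/s³ + 6/s² + 5/s = 2/s³ + 6/s² + 5/s

Final answer: 2/s³ + 6/s² + 5/s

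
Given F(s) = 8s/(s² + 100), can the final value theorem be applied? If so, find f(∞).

The final value theorem requires all poles of sF(s) in the left half-plane. sF(s) = 8s²/(s² + 100) has poles at s = ±10i (imaginary axis). Theorem does NOT apply (oscillatory system).

Final answer: Not applicable (oscillatory)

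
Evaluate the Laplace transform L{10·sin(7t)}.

L{sin(ωt)} = ω/(s² + ω²), so L{sin(7t)} = 7/(s² + 49). Then L{10·sin(7t)} = 10·7/(s² + 49) = 70/(s² + 49)

Final answer: 70/(s² + 49)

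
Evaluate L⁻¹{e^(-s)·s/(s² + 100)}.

L⁻¹{s/(s² + 100)} = cos(10t). By the time shift theorem, L⁻¹{e^(-as)F(s)} = u(t-a)f(t-a) with a=1, so L⁻¹{e^(-s)·s/(s² + 100)} = u(t-1)·cos(10(t-1))

Final answer: u(t-1)·cos(10(t-1))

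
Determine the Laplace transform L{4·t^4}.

L{t^n} = n!/s^(n+1), so L{t^4} = 24/s^5. Then L{4·t^4} = 4·24/s^5 = 96/s^5

Final answer: 96/s^5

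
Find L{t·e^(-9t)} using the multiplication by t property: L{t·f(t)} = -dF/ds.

Using L{t^n·e^(at)} = n!/(s-a)^(n+1), L{t·e^(-9t)} = 1/(s+9)^2

Final answer: 1/(s+9)^2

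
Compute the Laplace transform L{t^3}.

L{t^n} = n!/s^(n+1), so L{t^3} = 6/s^4

Final answer: 6/s^4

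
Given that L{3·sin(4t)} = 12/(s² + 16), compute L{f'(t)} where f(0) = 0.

L{f'(t)} = s·F(s) - f(0) = s·12/(s² + 16) - 0 = 12s/(s² + 16)

Final answer: 12s/(s² + 16)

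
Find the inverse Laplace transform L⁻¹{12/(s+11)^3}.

L⁻¹{n!/(s-a)^(n+1)} = t^n·e^(at) with n=2, a=-11. So L⁻¹{2/(s+11)^3} = t^2·e^(-11t), and L⁻¹{12/(s+11)^3} = (12/2)·t^2·e^(-11t) = 6·t^2·e^(-11t)

Final answer: 6·t^2·e^(-11t)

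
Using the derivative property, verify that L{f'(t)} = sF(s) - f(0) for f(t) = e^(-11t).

f'(t) = -11e^(-11t). Direct: L{f'(t)} = -11/(s+11). Property: s·1/(s+11) - 1 = (s - (s+11))/(s+11) = -11/(s+11). ✓

Final answer: -11/(s+11)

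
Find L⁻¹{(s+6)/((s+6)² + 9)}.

Using frequency shift: L⁻¹{(s-a)/((s-a)² + b²)} = e^(at)cos(bt). Here a=-6, b=3

Final answer: e^(-6t)·cos(3t)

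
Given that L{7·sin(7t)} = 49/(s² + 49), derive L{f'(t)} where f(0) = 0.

L{f'(t)} = s·F(s) - f(0) = s·49/(s² + 49) - 0 = 49s/(s² + 49)

Final answer: 49s/(s² + 49)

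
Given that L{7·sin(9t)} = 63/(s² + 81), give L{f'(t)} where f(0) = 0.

L{f'(t)} = s·F(s) - f(0) = s·63/(s² + 81) - 0 = 63s/(s² + 81)

Final answer: 63s/(s² + 81)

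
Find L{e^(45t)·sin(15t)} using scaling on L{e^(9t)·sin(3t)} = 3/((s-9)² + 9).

Scaling with a=5: L{e^(45t)·sin(15t)} = (1/5) · 3/((s/5-9)² + 9). Simplifying: 15/((s-45)² + 225)

Final answer: 15/((s-45)² + 225)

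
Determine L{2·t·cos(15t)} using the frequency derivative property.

L{cos(15t)} = s/(s² + 225). Derivative: d/ds[s/(s² + 225)] = [(s² + 225) - s·2s]/(s² + 225)² = (225 - s²)/(s² + 225)². So L{t·cos(15t)} = -F'(s) = (s² - 225)/(s² + 225)². Then L{2·t·cos(15t)} = 2·(s² - 225)/(s² + 225)²

Final answer: 2·(s² - 225)/(s² + 225)²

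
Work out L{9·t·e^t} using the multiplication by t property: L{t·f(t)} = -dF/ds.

Using L{t^n·e^(at)} = n!/(s-a)^(n+1), L{t·e^t} = 1/(s-1)^2, so L{9·t·e^t} = 9·1/(s-1)^2 = 9/(s-1)^2

Final answer: 9/(s-1)^2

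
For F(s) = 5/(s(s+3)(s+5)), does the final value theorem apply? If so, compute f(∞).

Poles of sF(s) = 5/((s+3)(s+5)) are at s = -3 and s = -5, both in the left half-plane. Theorem applies. f(∞) = lim_{s→0} sF(s) = 5/(3·5) = 1/3

Final answer: 1/3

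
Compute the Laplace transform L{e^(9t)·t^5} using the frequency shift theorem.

L{e^(at)·t^n} = n!/(s-a)^(n+1), so L{e^(9t)·t^5} = 120/(s-9)^6

Final answer: 120/(s-9)^6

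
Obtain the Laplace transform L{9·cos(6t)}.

L{cos(ωt)} = s/(s² + ω²), so L{cos(6t)} = s/(s² + 36). Then L{9·cos(6t)} = 9·s/(s² + 36) = 9s/(s² + 36)

Final answer: 9s/(s² + 36)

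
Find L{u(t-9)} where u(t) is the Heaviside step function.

L{u(t-a)} = e^(-as)/s. Here a=9, so L{u(t-9)} = e^(-9s)/s

Final answer: e^(-9s)/s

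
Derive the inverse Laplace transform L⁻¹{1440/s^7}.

L⁻¹{n!/s^(n+1)} = t^n with n=6. So L⁻¹{720/s^7} = t^6, and L⁻¹{1440/s^7} = (1440/720)·t^6 = 2·t^6

Final answer: 2·t^6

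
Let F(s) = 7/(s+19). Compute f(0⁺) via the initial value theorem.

f(0⁺) = lim_{s→∞} s·7/(s+19) = lim_{s→∞} 7s/(s+19) = 7

Final answer: 7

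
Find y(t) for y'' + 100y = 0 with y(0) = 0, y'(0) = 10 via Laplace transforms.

L{y''} + 100L{y} = 0. s²Y - 0 - 10 + 100Y = 0. Y(s² + 100) = 10. Y = (10)/(s² + 100). Inverting: y(t) = sin(10t)

Final answer: y(t) = sin(10t)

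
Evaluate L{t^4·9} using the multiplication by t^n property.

L{9} = 9/s. d^1/ds^1[1/s] = -1/s². d^2/ds^2[1/s] = 2/s^3. d^3/ds^3[1/s] = -6/s^4. d^4/ds^4[1/s] = 24/s^5. So L{t^4} = (-1)^{4}·24/s^5 = 24/s^5. Then L{t^4·9} = 9·24/s^5 = 216/s^5

Final answer: 216/s^5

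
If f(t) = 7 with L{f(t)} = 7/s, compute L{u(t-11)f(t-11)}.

Time shift theorem: L{u(t-a)f(t-a)} = e^(-as)F(s). Here a=11, F(s) = 7/s, so L{u(t-11)f(t-11)} = e^(-11s)·7/s

Final answer: e^(-11s)·7/s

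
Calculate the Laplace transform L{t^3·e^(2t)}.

L{t^n·e^(at)} = n!/(s-a)^(n+1), so L{t^3·e^(2t)} = 6/(s-2)^4

Final answer: 6/(s-2)^4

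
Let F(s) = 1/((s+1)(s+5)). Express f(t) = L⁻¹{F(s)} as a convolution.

1/((s+1)(s+5)) = (1/(s+1))·(1/(s+5)) = L{e^(-t)}·L{e^(-5t)}. So f(t) = e^(-t)*e^(-5t) = ∫₀ᵗ e^(-τ)·e^(-5(t-τ)) dτ

Final answer: ∫₀ᵗ e^(-τ)·e^(-5(t-τ)) dτ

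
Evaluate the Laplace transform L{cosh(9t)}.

L{cosh(ωt)} = s/(s² - ω²), so L{cosh(9t)} = s/(s² - 81)

Final answer: s/(s² - 81)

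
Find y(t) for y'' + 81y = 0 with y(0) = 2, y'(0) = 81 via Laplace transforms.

L{y''} + 81L{y} = 0. s²Y - 2s - 81 + 81Y = 0. Y(s² + 81) = 2s + 81. Y = (2s + 81)/(s² + 81). Inverting: y(t) = 2cos(9t) + 9sin(9t)

Final answer: y(t) = 2cos(9t) + 9sin(9t)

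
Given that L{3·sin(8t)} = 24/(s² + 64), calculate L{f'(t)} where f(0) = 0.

L{f'(t)} = s·F(s) - f(0) = s·24/(s² + 64) - 0 = 24s/(s² + 64)

Final answer: 24s/(s² + 64)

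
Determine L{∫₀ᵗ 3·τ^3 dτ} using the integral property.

L{∫₀ᵗ f(τ)dτ} = F(s)/s with f(t) = 3t^3. F(s) = 18/s^4, so L{∫₀ᵗ 3·τ^3 dτ} = (18/s^4)/s = 18/s^5. (Check: ∫₀ᵗ 3·τ^3 dτ = 3t^4/4.)

Final answer: 18/s^5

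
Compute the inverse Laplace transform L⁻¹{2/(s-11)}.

L⁻¹{1/(s-a)} = e^(at), so L⁻¹{1/(s-11)} = e^(11t), and L⁻¹{2/(s-11)} = 2·e^(11t)

Final answer: 2·e^(11t)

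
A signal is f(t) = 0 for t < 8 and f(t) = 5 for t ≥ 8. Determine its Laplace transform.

f(t) = 5·u(t-8). L{u(t-8)} = e^(-8s)/s, so L{f(t)} = 5·e^(-8s)/s

Final answer: 5·e^(-8s)/s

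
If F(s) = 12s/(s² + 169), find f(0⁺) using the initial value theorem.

f(0⁺) = lim_{s→∞} s·12s/(s² + 169) = lim_{s→∞} 12s²/(s² + 169) = 12

Final answer: 12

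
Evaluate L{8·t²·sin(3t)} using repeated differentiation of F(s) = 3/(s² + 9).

F(s) = 3/(s² + 9). F'(s) = -6s/(s² + 9)². F''(s) = -6(9 - 3s²)/(s² + 9)³ = (18s² - 54)/(s² + 9)³. So L{t²·sin(3t)} = (-1)² F''(s) = (18s² - 54)/(s² + 9)³. Then L{8·t²·sin(3t)} = 8·(18s² - 54)/(s² + 9)³ = (144s² - 432)/(s² + 9)³

Final answer: (144s² - 432)/(s² + 9)³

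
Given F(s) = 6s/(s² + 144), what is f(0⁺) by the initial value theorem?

f(0⁺) = lim_{s→∞} s·6s/(s² + 144) = lim_{s→∞} 6s²/(s² + 144) = 6

Final answer: 6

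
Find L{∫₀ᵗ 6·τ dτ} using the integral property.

L{∫₀ᵗ f(τ)dτ} = F(s)/s with f(t) = 6t. F(s) = 6/s^2, so L{∫₀ᵗ 6·τ dτ} = (6/s^2)/s = 6/s^3. (Check: ∫₀ᵗ 6·τ dτ = 6t^2/2.)

Final answer: 6/s^3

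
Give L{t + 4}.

L{t + 4} = L{t} + 4·L{1} = 1/s² + 4/s

Final answer: 1/s² + 4/s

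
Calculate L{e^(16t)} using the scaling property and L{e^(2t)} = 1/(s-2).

Using L{f(at)} = (1/a)F(s/a) with a=8 and f(t) = e^(2t): L{e^(16t)} = (1/8) · 1/((s/8)-2) = (1/8) · 8/(s-16) = 1/(s-16)

Final answer: 1/(s-16)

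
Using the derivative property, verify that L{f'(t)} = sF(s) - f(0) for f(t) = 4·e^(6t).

f'(t) = 24e^(6t). Direct: L{f'(t)} = 24/(s-6). Property: s·4/(s-6) - 4 = (4s - 4(s-6))/(s-6) = 24/(s-6). ✓

Final answer: 24/(s-6)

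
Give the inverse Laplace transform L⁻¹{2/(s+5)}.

L⁻¹{1/(s-a)} = e^(at), so L⁻¹{1/(s+5)} = e^(-5t), and L⁻¹{2/(s+5)} = 2·e^(-5t)

Final answer: 2·e^(-5t)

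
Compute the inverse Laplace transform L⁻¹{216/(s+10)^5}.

L⁻¹{n!/(s-a)^(n+1)} = t^n·e^(at) with n=4, a=-10. So L⁻¹{24/(s+10)^5} = t^4·e^(-10t), and L⁻¹{216/(s+10)^5} = (216/24)·t^4·e^(-10t) = 9·t^4·e^(-10t)

Final answer: 9·t^4·e^(-10t)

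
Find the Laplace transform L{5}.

L{5} = 5 · L{1} = 5/s

Final answer: 5/s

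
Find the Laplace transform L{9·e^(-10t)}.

L{e^(at)} = 1/(s-a), so L{e^(-10t)} = 1/(s+10). Then L{9·e^(-10t)} = 9/(s+10)

Final answer: 9/(s+10)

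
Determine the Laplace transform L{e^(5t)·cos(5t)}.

L{e^(at)·cos(ωt)} = (s-a)/((s-a)² + ω²), so L{e^(5t)·cos(5t)} = (s-5)/((s-5)² + 25)

Final answer: (s-5)/((s-5)² + 25)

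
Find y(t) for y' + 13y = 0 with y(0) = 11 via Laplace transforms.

L{y'} + 13L{y} = 0. sY - 11 + 13Y = 0. Y(s+13) = 11. Y = 11/(s+13)

Final answer: y(t) = 11e^(-13t)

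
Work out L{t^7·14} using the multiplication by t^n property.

L{14} = 14/s. d^1/ds^1[1/s] = -1/s². d^2/ds^2[1/s] = 2/s^3. d^3/ds^3[1/s] = -6/s^4. d^4/ds^4[1/s] = 24/s^5. d^5/ds^5[1/s] = -120/s^6. d^6/ds^6[1/s] = 720/s^7. d^7/ds^7[1/s] = -5040/s^8. So L{t^7} = (-1)^{7}·-5040/s^8 = 5040/s^8. Then L{t^7·14} = 14·5040/s^8 = 70560/s^8

Final answer: 70560/s^8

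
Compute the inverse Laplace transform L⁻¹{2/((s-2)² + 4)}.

Using frequency shift, L⁻¹{2/((s-2)² + 4)} = e^(2t)·sin(2t)

Final answer: e^(2t)·sin(2t)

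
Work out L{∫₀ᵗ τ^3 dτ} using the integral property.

L{∫₀ᵗ f(τ)dτ} = F(s)/s with f(t) = t^3. F(s) = 6/s^4, so L{∫₀ᵗ τ^3 dτ} = (6/s^4)/s = 6/s^5. (Check: ∫₀ᵗ τ^3 dτ = t^4/4.)

Final answer: 6/s^5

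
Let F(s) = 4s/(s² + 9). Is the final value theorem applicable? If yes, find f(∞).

The final value theorem requires all poles of sF(s) in the left half-plane. sF(s) = 4s²/(s² + 9) has poles at s = ±3i (imaginary axis). Theorem does NOT apply (oscillatory system).

Final answer: Not applicable (oscillatory)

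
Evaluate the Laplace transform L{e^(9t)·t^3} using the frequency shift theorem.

L{e^(at)·t^n} = n!/(s-a)^(n+1), so L{e^(9t)·t^3} = 6/(s-9)^4

Final answer: 6/(s-9)^4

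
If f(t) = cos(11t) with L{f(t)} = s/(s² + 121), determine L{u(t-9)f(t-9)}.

Time shift theorem: L{u(t-a)f(t-a)} = e^(-as)F(s). Here a=9, F(s) = s/(s² + 121), so L{u(t-9)f(t-9)} = e^(-9s)·s/(s² + 121)

Final answer: e^(-9s)·s/(s² + 121)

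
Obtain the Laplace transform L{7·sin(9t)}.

L{sin(ωt)} = ω/(s² + ω²), so L{sin(9t)} = 9/(s² + 81). Then L{7·sin(9t)} = 7·9/(s² + 81) = 63/(s² + 81)

Final answer: 63/(s² + 81)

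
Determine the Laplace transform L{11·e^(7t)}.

L{e^(at)} = 1/(s-a), so L{e^(7t)} = 1/(s-7). Then L{11·e^(7t)} = 11/(s-7)

Final answer: 11/(s-7)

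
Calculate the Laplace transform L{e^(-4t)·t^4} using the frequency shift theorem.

L{e^(at)·t^n} = n!/(s-a)^(n+1), so L{e^(-4t)·t^4} = 24/(s+4)^5

Final answer: 24/(s+4)^5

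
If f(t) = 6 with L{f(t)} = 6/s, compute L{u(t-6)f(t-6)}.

Time shift theorem: L{u(t-a)f(t-a)} = e^(-as)F(s). Here a=6, F(s) = 6/s, so L{u(t-6)f(t-6)} = e^(-6s)·6/s

Final answer: e^(-6s)·6/s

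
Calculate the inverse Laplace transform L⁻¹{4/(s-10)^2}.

L⁻¹{n!/(s-a)^(n+1)} = t^n·e^(at) with n=1, a=10. So L⁻¹{1/(s-10)^2} = t·e^(10t), and L⁻¹{4/(s-10)^2} = (4/1)·t·e^(10t) = 4·t·e^(10t)

Final answer: 4·t·e^(10t)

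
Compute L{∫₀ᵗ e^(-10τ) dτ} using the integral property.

L{∫₀ᵗ f(τ)dτ} = F(s)/s with F(s) = 1/(s+10), so L{∫₀ᵗ e^(-10τ) dτ} = 1/(s(s+10))

Final answer: 1/(s(s+10))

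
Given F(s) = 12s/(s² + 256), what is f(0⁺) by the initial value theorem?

f(0⁺) = lim_{s→∞} s·12s/(s² + 256) = lim_{s→∞} 12s²/(s² + 256) = 12

Final answer: 12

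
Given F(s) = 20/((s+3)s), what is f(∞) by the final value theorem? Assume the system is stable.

f(∞) = lim_{s→0} sF(s) = lim_{s→0} 20/(s+3) = 20/3

Final answer: 20/3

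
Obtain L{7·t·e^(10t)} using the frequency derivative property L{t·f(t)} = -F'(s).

L{e^(10t)} = 1/(s-10). By frequency derivative: L{t·e^(10t)} = -d/ds[1/(s-10)] = -(-1)/(s-10)² = 1/(s-10)². Then L{7·t·e^(10t)} = 7·1/(s-10)² = 7/(s-10)²

Final answer: 7/(s-10)²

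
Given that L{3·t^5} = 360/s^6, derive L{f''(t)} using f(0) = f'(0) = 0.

L{f''(t)} = s²F(s) - sf(0) - f'(0) = s²·360/s^6 - 0 - 0 = 360/s^4

Final answer: 360/s^4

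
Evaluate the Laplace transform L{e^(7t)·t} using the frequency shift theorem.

L{e^(at)·t^n} = n!/(s-a)^(n+1), so L{e^(7t)·t} = 1/(s-7)^2

Final answer: 1/(s-7)^2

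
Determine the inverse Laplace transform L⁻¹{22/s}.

L⁻¹{c/s} = c, so L⁻¹{22/s} = 22

Final answer: 22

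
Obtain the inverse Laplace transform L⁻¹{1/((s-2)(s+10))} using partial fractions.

Decompose: A/(s-2) + B/(s+10). A = 1/12, B = -1/12. f(t) = (e^(2t) - e^(-10t))/12

Final answer: (e^(2t) - e^(-10t))/12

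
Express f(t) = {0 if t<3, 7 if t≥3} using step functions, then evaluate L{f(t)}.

f(t) = 7·u(t-3). L{u(t-3)} = e^(-3s)/s, so L{f(t)} = 7·e^(-3s)/s

Final answer: 7·e^(-3s)/s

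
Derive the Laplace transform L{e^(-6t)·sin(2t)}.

L{e^(at)·sin(ωt)} = ω/((s-a)² + ω²), so L{e^(-6t)·sin(2t)} = 2/((s+6)² + 4)

Final answer: 2/((s+6)² + 4)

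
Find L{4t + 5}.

L{4t + 5} = 4·L{t} + 5·L{1} = 4/s² + 5/s

Final answer: 4/s² + 5/s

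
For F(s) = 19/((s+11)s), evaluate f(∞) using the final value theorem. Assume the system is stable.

f(∞) = lim_{s→0} sF(s) = lim_{s→0} 19/(s+11) = 19/11

Final answer: 19/11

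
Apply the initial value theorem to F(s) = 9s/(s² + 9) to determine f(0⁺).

f(0⁺) = lim_{s→∞} s·9s/(s² + 9) = lim_{s→∞} 9s²/(s² + 9) = 9

Final answer: 9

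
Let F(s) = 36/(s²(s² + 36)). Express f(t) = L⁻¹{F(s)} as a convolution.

36/(s²(s² + 36)) = (1/s²)·(36/(s² + 36)) = L{t}·L{6·sin(6t)}. So f(t) = t*(6·sin(6t)) = ∫₀ᵗ 6τ·sin(6(t-τ)) dτ

Final answer: ∫₀ᵗ 6τ·sin(6(t-τ)) dτ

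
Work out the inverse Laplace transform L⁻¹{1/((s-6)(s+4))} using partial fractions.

Decompose: A/(s-6) + B/(s+4). A = 1/10, B = -1/10. f(t) = (e^(6t) - e^(-4t))/10

Final answer: (e^(6t) - e^(-4t))/10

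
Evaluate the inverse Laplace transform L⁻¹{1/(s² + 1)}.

L⁻¹{1/(s² + 1)} = sin(t)

Final answer: sin(t)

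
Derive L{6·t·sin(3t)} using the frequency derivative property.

L{sin(3t)} = 3/(s² + 9). By L{t·f(t)} = -F'(s): -d/ds[3/(s² + 9)] = -(3)·(-2s)/(s² + 9)² = 6s/(s² + 9)². Then L{6·t·sin(3t)} = 6·6s/(s² + 9)² = 36s/(s² + 9)²

Final answer: 36s/(s² + 9)²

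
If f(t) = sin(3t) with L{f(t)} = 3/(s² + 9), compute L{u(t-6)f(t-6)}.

Time shift theorem: L{u(t-a)f(t-a)} = e^(-as)F(s). Here a=6, F(s) = 3/(s² + 9), so L{u(t-6)f(t-6)} = e^(-6s)·3/(s² + 9)

Final answer: e^(-6s)·3/(s² + 9)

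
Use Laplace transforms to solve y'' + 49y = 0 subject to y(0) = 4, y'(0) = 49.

L{y''} + 49L{y} = 0. s²Y - 4s - 49 + 49Y = 0. Y(s² + 49) = 4s + 49. Y = (4s + 49)/(s² + 49). Inverting: y(t) = 4cos(7t) + 7sin(7t)

Final answer: y(t) = 4cos(7t) + 7sin(7t)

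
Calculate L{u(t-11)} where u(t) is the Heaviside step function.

L{u(t-a)} = e^(-as)/s. Here a=11, so L{u(t-11)} = e^(-11s)/s

Final answer: e^(-11s)/s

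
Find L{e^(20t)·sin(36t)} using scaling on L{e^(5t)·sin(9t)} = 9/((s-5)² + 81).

Scaling with a=4: L{e^(20t)·sin(36t)} = (1/4) · 9/((s/4-5)² + 81). Simplifying: 36/((s-20)² + 1296)

Final answer: 36/((s-20)² + 1296)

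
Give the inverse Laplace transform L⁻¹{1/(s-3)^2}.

L⁻¹{n!/(s-a)^(n+1)} = t^n·e^(at) with n=1, a=3. So L⁻¹{1/(s-3)^2} = t·e^(3t)

Final answer: t·e^(3t)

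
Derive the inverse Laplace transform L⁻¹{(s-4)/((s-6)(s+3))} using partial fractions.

Using partial fractions, f(t) = (2e^(6t) + 7e^(-3t))/9

Final answer: (2e^(6t) + 7e^(-3t))/9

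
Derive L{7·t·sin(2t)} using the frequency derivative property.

L{sin(2t)} = 2/(s² + 4). By L{t·f(t)} = -F'(s): -d/ds[2/(s² + 4)] = -(2)·(-2s)/(s² + 4)² = 4s/(s² + 4)². Then L{7·t·sin(2t)} = 7·4s/(s² + 4)² = 28s/(s² + 4)²

Final answer: 28s/(s² + 4)²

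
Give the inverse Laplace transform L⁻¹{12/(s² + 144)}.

L⁻¹{12/(s² + 144)} = sin(12t)

Final answer: sin(12t)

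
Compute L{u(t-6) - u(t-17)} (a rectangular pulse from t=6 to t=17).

L{u(t-a)} = e^(-as)/s. L{u(t-6) - u(t-17)} = (e^(-6s) - e^(-17s))/s

Final answer: (e^(-6s) - e^(-17s))/s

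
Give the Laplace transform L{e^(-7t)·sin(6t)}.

L{e^(at)·sin(ωt)} = ω/((s-a)² + ω²), so L{e^(-7t)·sin(6t)} = 6/((s+7)² + 36)

Final answer: 6/((s+7)² + 36)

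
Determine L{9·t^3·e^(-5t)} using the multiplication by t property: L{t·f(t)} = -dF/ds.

Using L{t^n·e^(at)} = n!/(s-a)^(n+1), L{t^3·e^(-5t)} = 6/(s+5)^4, so L{9·t^3·e^(-5t)} = 9·6/(s+5)^4 = 54/(s+5)^4

Final answer: 54/(s+5)^4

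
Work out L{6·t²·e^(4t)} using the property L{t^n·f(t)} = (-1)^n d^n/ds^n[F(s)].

L{e^(4t)} = 1/(s-4). d/ds[1/(s-4)] = -1/(s-4)². d²/ds²[1/(s-4)] = 2/(s-4)³. So L{t²·e^(4t)} = (-1)² · 2/(s-4)³ = 2/(s-4)³. Then L{6·t²·e^(4t)} = 6·2/(s-4)³ = 12/(s-4)³

Final answer: 12/(s-4)³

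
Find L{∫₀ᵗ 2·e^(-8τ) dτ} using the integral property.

L{∫₀ᵗ f(τ)dτ} = F(s)/s with F(s) = 2/(s+8), so L{∫₀ᵗ 2·e^(-8τ) dτ} = 2/(s(s+8))

Final answer: 2/(s(s+8))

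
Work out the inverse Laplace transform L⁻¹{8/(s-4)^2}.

L⁻¹{n!/(s-a)^(n+1)} = t^n·e^(at) with n=1, a=4. So L⁻¹{1/(s-4)^2} = t·e^(4t), and L⁻¹{8/(s-4)^2} = (8/1)·t·e^(4t) = 8·t·e^(4t)

Final answer: 8·t·e^(4t)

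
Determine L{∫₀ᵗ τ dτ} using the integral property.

L{∫₀ᵗ f(τ)dτ} = F(s)/s with f(t) = t. F(s) = 1/s^2, so L{∫₀ᵗ τ dτ} = (1/s^2)/s = 1/s^3. (Check: ∫₀ᵗ τ dτ = t^2/2.)

Final answer: 1/s^3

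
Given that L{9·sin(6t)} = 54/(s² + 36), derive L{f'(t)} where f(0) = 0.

L{f'(t)} = s·F(s) - f(0) = s·54/(s² + 36) - 0 = 54s/(s² + 36)

Final answer: 54s/(s² + 36)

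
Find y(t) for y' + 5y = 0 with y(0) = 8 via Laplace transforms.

L{y'} + 5L{y} = 0. sY - 8 + 5Y = 0. Y(s+5) = 8. Y = 8/(s+5)

Final answer: y(t) = 8e^(-5t)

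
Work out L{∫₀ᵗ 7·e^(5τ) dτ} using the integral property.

L{∫₀ᵗ f(τ)dτ} = F(s)/s with F(s) = 7/(s-5), so L{∫₀ᵗ 7·e^(5τ) dτ} = 7/(s(s-5))

Final answer: 7/(s(s-5))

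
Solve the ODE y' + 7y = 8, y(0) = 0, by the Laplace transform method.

sY + 7Y = 8/s. Y = 8/(s(s+7)). Partial fractions: Y = 8/7/s - 8/7/(s+7)

Final answer: y(t) = 8/7(1 - e^(-7t))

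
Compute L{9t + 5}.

L{9t + 5} = 9·L{t} + 5·L{1} = 9/s² + 5/s

Final answer: 9/s² + 5/s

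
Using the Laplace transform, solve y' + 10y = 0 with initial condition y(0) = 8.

L{y'} + 10L{y} = 0. sY - 8 + 10Y = 0. Y(s+10) = 8. Y = 8/(s+10)

Final answer: y(t) = 8e^(-10t)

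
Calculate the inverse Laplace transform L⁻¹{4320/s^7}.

L⁻¹{n!/s^(n+1)} = t^n with n=6. So L⁻¹{720/s^7} = t^6, and L⁻¹{4320/s^7} = (4320/720)·t^6 = 6·t^6

Final answer: 6·t^6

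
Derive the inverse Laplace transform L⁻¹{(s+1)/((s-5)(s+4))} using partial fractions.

Using partial fractions, f(t) = (6e^(5t) + 3e^(-4t))/9

Final answer: (6e^(5t) + 3e^(-4t))/9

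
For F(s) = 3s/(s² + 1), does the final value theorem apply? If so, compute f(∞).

The final value theorem requires all poles of sF(s) in the left half-plane. sF(s) = 3s²/(s² + 1) has poles at s = ±1i (imaginary axis). Theorem does NOT apply (oscillatory system).

Final answer: Not applicable (oscillatory)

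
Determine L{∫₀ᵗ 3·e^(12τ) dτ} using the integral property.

L{∫₀ᵗ f(τ)dτ} = F(s)/s with F(s) = 3/(s-12), so L{∫₀ᵗ 3·e^(12τ) dτ} = 3/(s(s-12))

Final answer: 3/(s(s-12))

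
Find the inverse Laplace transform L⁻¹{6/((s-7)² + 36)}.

Using frequency shift, L⁻¹{6/((s-7)² + 36)} = e^(7t)·sin(6t)

Final answer: e^(7t)·sin(6t)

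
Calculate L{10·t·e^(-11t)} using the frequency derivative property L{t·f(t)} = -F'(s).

L{e^(-11t)} = 1/(s+11). By frequency derivative: L{t·e^(-11t)} = -d/ds[1/(s+11)] = -(-1)/(s+11)² = 1/(s+11)². Then L{10·t·e^(-11t)} = 10·1/(s+11)² = 10/(s+11)²

Final answer: 10/(s+11)²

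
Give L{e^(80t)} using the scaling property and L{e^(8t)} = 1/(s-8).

Using L{f(at)} = (1/a)F(s/a) with a=10 and f(t) = e^(8t): L{e^(80t)} = (1/10) · 1/((s/10)-8) = (1/10) · 10/(s-80) = 1/(s-80)

Final answer: 1/(s-80)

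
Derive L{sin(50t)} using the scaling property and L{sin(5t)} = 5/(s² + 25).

Using L{f(at)} = (1/a)F(s/a) with a=10: L{sin(50t)} = (1/10) · 5/((s/10)² + 25) = (1/10) · 5·100/(s² + 2500) = 50/(s² + 2500)

Final answer: 50/(s² + 2500)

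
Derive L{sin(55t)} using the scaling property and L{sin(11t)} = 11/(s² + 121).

Using L{f(at)} = (1/a)F(s/a) with a=5: L{sin(55t)} = (1/5) · 11/((s/5)² + 121) = (1/5) · 11·25/(s² + 3025) = 55/(s² + 3025)

Final answer: 55/(s² + 3025)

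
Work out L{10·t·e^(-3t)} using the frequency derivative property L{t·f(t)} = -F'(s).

L{e^(-3t)} = 1/(s+3). By frequency derivative: L{t·e^(-3t)} = -d/ds[1/(s+3)] = -(-1)/(s+3)² = 1/(s+3)². Then L{10·t·e^(-3t)} = 10·1/(s+3)² = 10/(s+3)²

Final answer: 10/(s+3)²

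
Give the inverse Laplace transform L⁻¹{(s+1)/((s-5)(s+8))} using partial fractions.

Using partial fractions, f(t) = (6e^(5t) + 7e^(-8t))/13

Final answer: (6e^(5t) + 7e^(-8t))/13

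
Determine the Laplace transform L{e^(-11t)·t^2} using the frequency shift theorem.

L{e^(at)·t^n} = n!/(s-a)^(n+1), so L{e^(-11t)·t^2} = 2/(s+11)^3

Final answer: 2/(s+11)^3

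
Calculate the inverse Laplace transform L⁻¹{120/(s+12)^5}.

L⁻¹{n!/(s-a)^(n+1)} = t^n·e^(at) with n=4, a=-12. So L⁻¹{24/(s+12)^5} = t^4·e^(-12t), and L⁻¹{120/(s+12)^5} = (120/24)·t^4·e^(-12t) = 5·t^4·e^(-12t)

Final answer: 5·t^4·e^(-12t)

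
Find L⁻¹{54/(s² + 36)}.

This is the form c·a/(s² + a²) with a = 6, c = 9. L⁻¹ = 9·sin(6t)

Final answer: 9·sin(6t)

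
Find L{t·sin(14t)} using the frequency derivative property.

L{sin(14t)} = 14/(s² + 196). By L{t·f(t)} = -F'(s): -d/ds[14/(s² + 196)] = -(14)·(-2s)/(s² + 196)² = 28s/(s² + 196)²

Final answer: 28s/(s² + 196)²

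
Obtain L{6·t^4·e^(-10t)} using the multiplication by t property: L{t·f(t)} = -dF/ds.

Using L{t^n·e^(at)} = n!/(s-a)^(n+1), L{t^4·e^(-10t)} = 24/(s+10)^5, so L{6·t^4·e^(-10t)} = 6·24/(s+10)^5 = 144/(s+10)^5

Final answer: 144/(s+10)^5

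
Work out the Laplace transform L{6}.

L{6} = 6 · L{1} = 6/s

Final answer: 6/s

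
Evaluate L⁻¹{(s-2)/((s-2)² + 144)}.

Using frequency shift: L⁻¹{(s-a)/((s-a)² + b²)} = e^(at)cos(bt). Here a=2, b=12

Final answer: e^(2t)·cos(12t)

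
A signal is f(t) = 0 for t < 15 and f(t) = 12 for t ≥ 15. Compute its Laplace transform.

f(t) = 12·u(t-15). L{u(t-15)} = e^(-15s)/s, so L{f(t)} = 12·e^(-15s)/s

Final answer: 12·e^(-15s)/s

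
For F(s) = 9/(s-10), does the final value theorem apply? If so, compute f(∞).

sF(s) = 9s/(s-10) has a pole at s = 10 in the right half-plane. Theorem does NOT apply (unstable system; f(t) = 9·e^(10t) grows without bound).

Final answer: Not applicable (unstable)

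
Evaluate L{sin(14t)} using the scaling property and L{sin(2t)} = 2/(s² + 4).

Using L{f(at)} = (1/a)F(s/a) with a=7: L{sin(14t)} = (1/7) · 2/((s/7)² + 4) = (1/7) · 2·49/(s² + 196) = 14/(s² + 196)

Final answer: 14/(s² + 196)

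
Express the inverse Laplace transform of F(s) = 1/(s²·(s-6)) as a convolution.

1/(s²·(s-6)) = (1/s^2)·(1/(s-6)) = L{t}·L{e^(6t)}. So f(t) = t*e^(6t) = ∫₀ᵗ τ·e^(6(t-τ)) dτ

Final answer: ∫₀ᵗ τ·e^(6(t-τ)) dτ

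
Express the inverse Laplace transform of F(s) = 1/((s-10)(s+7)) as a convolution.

1/((s-10)(s+7)) = (1/(s-10))·(1/(s+7)) = L{e^(10t)}·L{e^(-7t)}. So f(t) = e^(10t)*e^(-7t) = ∫₀ᵗ e^(10τ)·e^(-7(t-τ)) dτ

Final answer: ∫₀ᵗ e^(10τ)·e^(-7(t-τ)) dτ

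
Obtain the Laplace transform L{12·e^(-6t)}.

L{e^(at)} = 1/(s-a), so L{e^(-6t)} = 1/(s+6). Then L{12·e^(-6t)} = 12/(s+6)

Final answer: 12/(s+6)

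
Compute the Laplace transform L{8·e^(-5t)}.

L{e^(at)} = 1/(s-a), so L{e^(-5t)} = 1/(s+5). Then L{8·e^(-5t)} = 8/(s+5)

Final answer: 8/(s+5)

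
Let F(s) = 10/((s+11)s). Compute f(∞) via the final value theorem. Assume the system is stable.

f(∞) = lim_{s→0} sF(s) = lim_{s→0} 10/(s+11) = 10/11

Final answer: 10/11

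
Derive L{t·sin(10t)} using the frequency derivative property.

L{sin(10t)} = 10/(s² + 100). By L{t·f(t)} = -F'(s): -d/ds[10/(s² + 100)] = -(10)·(-2s)/(s² + 100)² = 20s/(s² + 100)²

Final answer: 20s/(s² + 100)²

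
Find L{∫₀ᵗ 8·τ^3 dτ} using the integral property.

L{∫₀ᵗ f(τ)dτ} = F(s)/s with f(t) = 8t^3. F(s) = 48/s^4, so L{∫₀ᵗ 8·τ^3 dτ} = (48/s^4)/s = 48/s^5. (Check: ∫₀ᵗ 8·τ^3 dτ = 8t^4/4.)

Final answer: 48/s^5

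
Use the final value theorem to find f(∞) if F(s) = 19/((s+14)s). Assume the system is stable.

f(∞) = lim_{s→0} sF(s) = lim_{s→0} 19/(s+14) = 19/14

Final answer: 19/14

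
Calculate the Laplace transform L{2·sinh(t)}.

L{sinh(ωt)} = ω/(s² - ω²), so L{sinh(t)} = 1/(s² - 1). Then L{2·sinh(t)} = 2·1/(s² - 1) = 2/(s² - 1)

Final answer: 2/(s² - 1)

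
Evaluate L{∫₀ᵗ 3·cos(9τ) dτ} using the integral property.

L{∫₀ᵗ f(τ)dτ} = F(s)/s with F(s) = 3s/(s² + 81), so the result is (3s/(s² + 81))/s = 3/(s² + 81)

Final answer: 3/(s² + 81)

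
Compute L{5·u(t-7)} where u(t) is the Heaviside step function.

L{u(t-a)} = e^(-as)/s. Here a=7, so L{u(t-7)} = e^(-7s)/s, and L{5·u(t-7)} = 5·e^(-7s)/s

Final answer: 5·e^(-7s)/s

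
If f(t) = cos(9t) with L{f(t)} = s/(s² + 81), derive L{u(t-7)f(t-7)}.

Time shift theorem: L{u(t-a)f(t-a)} = e^(-as)F(s). Here a=7, F(s) = s/(s² + 81), so L{u(t-7)f(t-7)} = e^(-7s)·s/(s² + 81)

Final answer: e^(-7s)·s/(s² + 81)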